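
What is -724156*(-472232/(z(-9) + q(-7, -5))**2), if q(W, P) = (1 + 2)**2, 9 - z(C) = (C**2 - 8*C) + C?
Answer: 85492409048/3969 ≈ 2.1540e+7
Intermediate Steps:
z(C) = 9 - C**2 + 7*C (z(C) = 9 - ((C**2 - 8*C) + C) = 9 - (C**2 - 7*C) = 9 + (-C**2 + 7*C) = 9 - C**2 + 7*C)
q(W, P) = 9 (q(W, P) = 3**2 = 9)
-724156*(-472232/(z(-9) + q(-7, -5))**2) = -724156*(-472232/((9 - 1*(-9)**2 + 7*(-9)) + 9)**2) = -724156*(-472232/((9 - 1*81 - 63) + 9)**2) = -724156*(-472232/((9 - 81 - 63) + 9)**2) = -724156*(-472232/(-135 + 9)**2) = -724156/((-126)**2*(-1/472232)) = -724156/(15876*(-1/472232)) = -724156/(-3969/118058) = -724156*(-118058/3969) = 85492409048/3969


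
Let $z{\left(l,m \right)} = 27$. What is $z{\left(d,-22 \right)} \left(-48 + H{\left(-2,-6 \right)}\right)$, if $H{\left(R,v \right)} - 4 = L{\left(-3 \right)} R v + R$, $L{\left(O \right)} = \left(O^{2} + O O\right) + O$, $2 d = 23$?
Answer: $3618$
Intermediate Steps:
$d = \frac{23}{2}$ ($d = \frac{1}{2} \cdot 23 = \frac{23}{2} \approx 11.5$)
$L{\left(O \right)} = O + 2 O^{2}$ ($L{\left(O \right)} = \left(O^{2} + O^{2}\right) + O = 2 O^{2} + O = O + 2 O^{2}$)
$H{\left(R,v \right)} = 4 + R + 15 R v$ ($H{\left(R,v \right)} = 4 + \left(- 3 \left(1 + 2 \left(-3\right)\right) R v + R\right) = 4 + \left(- 3 \left(1 - 6\right) R v + R\right) = 4 + \left(\left(-3\right) \left(-5\right) R v + R\right) = 4 + \left(15 R v + R\right) = 4 + \left(R + 15 R v\right) = 4 + R + 15 R v$)
$z{\left(d,-22 \right)} \left(-48 + H{\left(-2,-6 \right)}\right) = 27 \left(-48 + \left(4 - 2 + 15 \left(-2\right) \left(-6\right)\right)\right) = 27 \left(-48 + \left(4 - 2 + 180\right)\right) = 27 \left(-48 + 182\right) = 27 \cdot 134 = 3618$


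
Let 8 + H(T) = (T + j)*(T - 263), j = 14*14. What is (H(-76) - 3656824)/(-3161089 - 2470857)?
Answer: 1848756/2815973 ≈ 0.65652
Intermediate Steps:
j = 196
H(T) = -8 + (-263 + T)*(196 + T) (H(T) = -8 + (T + 196)*(T - 263) = -8 + (196 + T)*(-263 + T) = -8 + (-263 + T)*(196 + T))
(H(-76) - 3656824)/(-3161089 - 2470857) = ((-51556 + (-76)² - 67*(-76)) - 3656824)/(-3161089 - 2470857) = ((-51556 + 5776 + 5092) - 3656824)/(-5631946) = (-40688 - 3656824)*(-1/5631946) = -3697512*(-1/5631946) = 1848756/2815973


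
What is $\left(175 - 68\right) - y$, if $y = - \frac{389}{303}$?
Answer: $\frac{32810}{303} \approx 108.28$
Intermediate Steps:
$y = - \frac{389}{303}$ ($y = \left(-389\right) \frac{1}{303} = - \frac{389}{303} \approx -1.2838$)
$\left(175 - 68\right) - y = \left(175 - 68\right) - - \frac{389}{303} = 107 + \frac{389}{303} = \frac{32810}{303}$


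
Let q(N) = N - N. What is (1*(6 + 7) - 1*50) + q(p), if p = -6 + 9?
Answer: -37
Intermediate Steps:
p = 3
q(N) = 0
(1*(6 + 7) - 1*50) + q(p) = (1*(6 + 7) - 1*50) + 0 = (1*13 - 50) + 0 = (13 - 50) + 0 = -37 + 0 = -37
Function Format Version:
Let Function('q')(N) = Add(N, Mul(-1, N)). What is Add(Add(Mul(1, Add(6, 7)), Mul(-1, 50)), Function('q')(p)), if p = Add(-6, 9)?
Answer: -37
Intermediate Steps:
p = 3
Function('q')(N) = 0
Add(Add(Mul(1, Add(6, 7)), Mul(-1, 50)), Function('q')(p)) = Add(Add(Mul(1, Add(6, 7)), Mul(-1, 50)), 0) = Add(Add(Mul(1, 13), -50), 0) = Add(Add(13, -50), 0) = Add(-37, 0) = -37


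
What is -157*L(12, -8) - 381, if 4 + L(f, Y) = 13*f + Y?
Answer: -22989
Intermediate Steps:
L(f, Y) = -4 + Y + 13*f (L(f, Y) = -4 + (13*f + Y) = -4 + (Y + 13*f) = -4 + Y + 13*f)
-157*L(12, -8) - 381 = -157*(-4 - 8 + 13*12) - 381 = -157*(-4 - 8 + 156) - 381 = -157*144 - 381 = -22608 - 381 = -22989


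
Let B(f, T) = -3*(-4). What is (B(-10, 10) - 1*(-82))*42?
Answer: 3948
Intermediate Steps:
B(f, T) = 12
(B(-10, 10) - 1*(-82))*42 = (12 - 1*(-82))*42 = (12 + 82)*42 = 94*42 = 3948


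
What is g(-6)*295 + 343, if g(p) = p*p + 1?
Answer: 11258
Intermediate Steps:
g(p) = 1 + p² (g(p) = p² + 1 = 1 + p²)
g(-6)*295 + 343 = (1 + (-6)²)*295 + 343 = (1 + 36)*295 + 343 = 37*295 + 343 = 10915 + 343 = 11258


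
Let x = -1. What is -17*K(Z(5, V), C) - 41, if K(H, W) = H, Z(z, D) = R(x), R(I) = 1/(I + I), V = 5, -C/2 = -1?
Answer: -65/2 ≈ -32.500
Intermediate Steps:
C = 2 (C = -2*(-1) = 2)
R(I) = 1/(2*I)
Z(z, D) = -½ (Z(z, D) = (½)/(-1) = (½)*(-1) = -½)
-17*K(Z(5, V), C) - 41 = -17*(-½) - 41 = 17/2 - 41 = -65/2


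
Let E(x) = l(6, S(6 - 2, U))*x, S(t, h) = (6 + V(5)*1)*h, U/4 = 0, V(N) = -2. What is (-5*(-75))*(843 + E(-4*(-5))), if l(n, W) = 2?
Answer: 331125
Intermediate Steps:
U = 0 (U = 4*0 = 0)
S(t, h) = 4*h (S(t, h) = (6 - 2*1)*h = (6 - 2)*h = 4*h)
E(x) = 2*x
(-5*(-75))*(843 + E(-4*(-5))) = (-5*(-75))*(843 + 2*(-4*(-5))) = 375*(843 + 2*20) = 375*(843 + 40) = 375*883 = 331125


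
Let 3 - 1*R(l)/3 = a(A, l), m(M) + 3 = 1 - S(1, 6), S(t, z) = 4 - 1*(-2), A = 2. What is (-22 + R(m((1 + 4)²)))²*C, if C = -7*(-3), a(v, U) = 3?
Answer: 10164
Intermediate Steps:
S(t, z) = 6 (S(t, z) = 4 + 2 = 6)
m(M) = -8 (m(M) = -3 + (1 - 1*6) = -3 + (1 - 6) = -3 - 5 = -8)
R(l) = 0 (R(l) = 9 - 3*3 = 9 - 9 = 0)
C = 21
(-22 + R(m((1 + 4)²)))²*C = (-22 + 0)²*21 = (-22)²*21 = 484*21 = 10164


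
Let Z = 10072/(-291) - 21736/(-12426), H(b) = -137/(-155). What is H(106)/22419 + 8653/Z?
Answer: -953748923473247/3622157569980 ≈ -263.31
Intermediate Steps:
H(b) = 137/155 (H(b) = -137*(-1/155) = 137/155)
Z = -1042364/31719 (Z = 10072*(-1/291) - 21736*(-1/12426) = -10072/291 + 572/327 = -1042364/31719 ≈ -32.862)
H(106)/22419 + 8653/Z = (137/155)/22419 + 8653/(-1042364/31719) = (137/155)*(1/22419) + 8653*(-31719/1042364) = 137/3474945 - 274464507/1042364 = -953748923473247/3622157569980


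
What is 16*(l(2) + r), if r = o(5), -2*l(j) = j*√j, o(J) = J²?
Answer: 400 - 16*√2 ≈ 377.37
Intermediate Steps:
l(j) = -j^(3/2)/2 (l(j) = -j*√j/2 = -j^(3/2)/2)
r = 25 (r = 5² = 25)
16*(l(2) + r) = 16*(-√2 + 25) = 16*(25 - √2) = 400 - 16*√2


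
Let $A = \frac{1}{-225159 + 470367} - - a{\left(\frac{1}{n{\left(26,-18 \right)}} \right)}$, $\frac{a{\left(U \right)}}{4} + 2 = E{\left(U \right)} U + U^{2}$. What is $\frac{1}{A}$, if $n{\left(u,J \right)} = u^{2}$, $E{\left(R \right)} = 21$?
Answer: $- \frac{7003385688}{55156752449} \approx -0.12697$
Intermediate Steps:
$a{\left(U \right)} = -8 + 4 U^{2} + 84 U$ ($a{\left(U \right)} = -8 + 4 \left(21 U + U^{2}\right) = -8 + 4 \left(U^{2} + 21 U\right) = -8 + \left(4 U^{2} + 84 U\right) = -8 + 4 U^{2} + 84 U$)
$A = - \frac{55156752449}{7003385688}$ ($A = \frac{1}{-225159 + 470367} - - (-8 + 4 \left(\frac{1}{26^{2}}\right)^{2} + \frac{84}{26^{2}}) = \frac{1}{245208} - - (-8 + 4 \left(\frac{1}{676}\right)^{2} + \frac{84}{676}) = \frac{1}{245208} - - (-8 + \frac{4}{456976} + 84 \cdot \frac{1}{676}) = \frac{1}{245208} - - (-8 + 4 \cdot \frac{1}{456976} + \frac{21}{169}) = \frac{1}{245208} - - (-8 + \frac{1}{114244} + \frac{21}{169}) = \frac{1}{245208} - \left(-1\right) \left(- \frac{899755}{114244}\right) = \frac{1}{245208} - \frac{899755}{114244} = - \frac{55156752449}{7003385688} \approx -7.8757$)
$\frac{1}{A} = \frac{1}{- \frac{55156752449}{7003385688}} = - \frac{7003385688}{55156752449}$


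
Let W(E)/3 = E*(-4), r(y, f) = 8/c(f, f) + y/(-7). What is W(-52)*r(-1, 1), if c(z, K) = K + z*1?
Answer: 18096/7 ≈ 2585.1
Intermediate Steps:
c(z, K) = K + z
r(y, f) = 4/f - y/7 (r(y, f) = 8/(f + f) + y/(-7) = 8/((2*f)) + y*(-1/7) = 8*(1/(2*f)) - y/7 = 4/f - y/7)
W(E) = -12*E (W(E) = 3*(E*(-4)) = 3*(-4*E) = -12*E)
W(-52)*r(-1, 1) = (-12*(-52))*(4/1 - 1/7*(-1)) = 624*(4*1 + 1/7) = 624*(4 + 1/7) = 624*(29/7) = 18096/7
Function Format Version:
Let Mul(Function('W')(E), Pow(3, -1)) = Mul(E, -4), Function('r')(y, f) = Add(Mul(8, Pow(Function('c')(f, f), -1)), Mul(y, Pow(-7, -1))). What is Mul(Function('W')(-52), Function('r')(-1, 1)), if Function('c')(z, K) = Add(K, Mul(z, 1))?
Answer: Rational(18096, 7) ≈ 2585.1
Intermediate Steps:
Function('c')(z, K) = Add(K, z)
Function('r')(y, f) = Add(Mul(4, Pow(f, -1)), Mul(Rational(-1, 7), y)) (Function('r')(y, f) = Add(Mul(8, Pow(Add(f, f), -1)), Mul(y, Pow(-7, -1))) = Add(Mul(8, Pow(Mul(2, f), -1)), Mul(y, Rational(-1, 7))) = Add(Mul(8, Mul(Rational(1, 2), Pow(f, -1))), Mul(Rational(-1, 7), y)) = Add(Mul(4, Pow(f, -1)), Mul(Rational(-1, 7), y)))
Function('W')(E) = Mul(-12, E) (Function('W')(E) = Mul(3, Mul(E, -4)) = Mul(3, Mul(-4, E)) = Mul(-12, E))
Mul(Function('W')(-52), Function('r')(-1, 1)) = Mul(Mul(-12, -52), Add(Mul(4, Pow(1, -1)), Mul(Rational(-1, 7), -1))) = Mul(624, Add(Mul(4, 1), Rational(1, 7))) = Mul(624, Add(4, Rational(1, 7))) = Mul(624, Rational(29, 7)) = Rational(18096, 7)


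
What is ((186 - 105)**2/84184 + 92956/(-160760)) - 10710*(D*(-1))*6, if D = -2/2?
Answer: -108708041197493/1691677480 ≈ -64261.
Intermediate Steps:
D = -1 (D = -2*1/2 = -1)
((186 - 105)**2/84184 + 92956/(-160760)) - 10710*(D*(-1))*6 = ((186 - 105)**2/84184 + 92956/(-160760)) - 10710*-1*(-1)*6 = (81**2*(1/84184) + 92956*(-1/160760)) - 10710*1*6 = (6561*(1/84184) - 23239/40190) - 10710*6 = (6561/84184 - 23239/40190) - 1*64260 = -846332693/1691677480 - 64260 = -108708041197493/1691677480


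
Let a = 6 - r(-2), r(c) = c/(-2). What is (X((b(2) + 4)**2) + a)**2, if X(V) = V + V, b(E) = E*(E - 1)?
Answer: 5929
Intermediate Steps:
b(E) = E*(-1 + E)
r(c) = -c/2 (r(c) = c*(-1/2) = -c/2)
X(V) = 2*V
a = 5 (a = 6 - (-1)*(-2)/2 = 6 - 1*1 = 6 - 1 = 5)
(X((b(2) + 4)**2) + a)**2 = (2*(2*(-1 + 2) + 4)**2 + 5)**2 = (2*(2*1 + 4)**2 + 5)**2 = (2*(2 + 4)**2 + 5)**2 = (2*6**2 + 5)**2 = (2*36 + 5)**2 = (72 + 5)**2 = 77**2 = 5929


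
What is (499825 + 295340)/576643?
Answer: 795165/576643 ≈ 1.3790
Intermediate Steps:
(499825 + 295340)/576643 = 795165*(1/576643) = 795165/576643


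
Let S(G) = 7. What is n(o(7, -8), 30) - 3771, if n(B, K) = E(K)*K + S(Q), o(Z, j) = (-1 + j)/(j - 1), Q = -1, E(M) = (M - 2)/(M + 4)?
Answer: -63568/17 ≈ -3739.3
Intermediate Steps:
E(M) = (-2 + M)/(4 + M)
o(Z, j) = 1 (o(Z, j) = (-1 + j)/(-1 + j) = 1)
n(B, K) = 7 + K*(-2 + K)/(4 + K) (n(B, K) = ((-2 + K)/(4 + K))*K + 7 = K*(-2 + K)/(4 + K) + 7 = 7 + K*(-2 + K)/(4 + K))
n(o(7, -8), 30) - 3771 = (28 + 30² + 5*30)/(4 + 30) - 3771 = (28 + 900 + 150)/34 - 3771 = (1/34)*1078 - 3771 = 539/17 - 3771 = -63568/17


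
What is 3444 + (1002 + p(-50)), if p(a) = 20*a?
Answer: 3446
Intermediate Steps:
3444 + (1002 + p(-50)) = 3444 + (1002 + 20*(-50)) = 3444 + (1002 - 1000) = 3444 + 2 = 3446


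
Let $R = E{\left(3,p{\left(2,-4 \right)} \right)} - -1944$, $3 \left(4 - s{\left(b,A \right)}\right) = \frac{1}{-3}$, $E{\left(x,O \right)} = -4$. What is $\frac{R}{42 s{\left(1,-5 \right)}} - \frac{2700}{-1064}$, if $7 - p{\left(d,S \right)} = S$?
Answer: $\frac{19365}{1406} \approx 13.773$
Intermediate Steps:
$p{\left(d,S \right)} = 7 - S$
$s{\left(b,A \right)} = \frac{37}{9}$ ($s{\left(b,A \right)} = 4 - \frac{1}{3 \left(-3\right)} = 4 - - \frac{1}{9} = 4 + \frac{1}{9} = \frac{37}{9}$)
$R = 1940$ ($R = -4 - -1944 = -4 + 1944 = 1940$)
$\frac{R}{42 s{\left(1,-5 \right)}} - \frac{2700}{-1064} = \frac{1940}{42 \cdot \frac{37}{9}} - \frac{2700}{-1064} = \frac{1940}{\frac{518}{3}} - - \frac{675}{266} = 1940 \cdot \frac{3}{518} + \frac{675}{266} = \frac{2910}{259} + \frac{675}{266} = \frac{19365}{1406}$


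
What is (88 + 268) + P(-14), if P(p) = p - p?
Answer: 356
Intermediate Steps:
P(p) = 0
(88 + 268) + P(-14) = (88 + 268) + 0 = 356 + 0 = 356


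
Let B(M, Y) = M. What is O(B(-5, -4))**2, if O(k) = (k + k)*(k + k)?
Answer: 10000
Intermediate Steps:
O(k) = 4*k**2 (O(k) = (2*k)*(2*k) = 4*k**2)
O(B(-5, -4))**2 = (4*(-5)**2)**2 = (4*25)**2 = 100**2 = 10000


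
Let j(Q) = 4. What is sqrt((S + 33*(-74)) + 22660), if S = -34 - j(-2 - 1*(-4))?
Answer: 2*sqrt(5045) ≈ 142.06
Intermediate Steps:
S = -38 (S = -34 - 1*4 = -34 - 4 = -38)
sqrt((S + 33*(-74)) + 22660) = sqrt((-38 + 33*(-74)) + 22660) = sqrt((-38 - 2442) + 22660) = sqrt(-2480 + 22660) = sqrt(20180) = 2*sqrt(5045)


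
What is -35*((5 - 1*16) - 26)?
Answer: 1295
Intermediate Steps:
-35*((5 - 1*16) - 26) = -35*((5 - 16) - 26) = -35*(-11 - 26) = -35*(-37) = 1295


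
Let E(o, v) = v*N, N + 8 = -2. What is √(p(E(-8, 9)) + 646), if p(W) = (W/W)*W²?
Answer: √8746 ≈ 93.520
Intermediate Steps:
N = -10 (N = -8 - 2 = -10)
E(o, v) = -10*v (E(o, v) = v*(-10) = -10*v)
p(W) = W² (p(W) = 1*W² = W²)
√(p(E(-8, 9)) + 646) = √((-10*9)² + 646) = √((-90)² + 646) = √(8100 + 646) = √8746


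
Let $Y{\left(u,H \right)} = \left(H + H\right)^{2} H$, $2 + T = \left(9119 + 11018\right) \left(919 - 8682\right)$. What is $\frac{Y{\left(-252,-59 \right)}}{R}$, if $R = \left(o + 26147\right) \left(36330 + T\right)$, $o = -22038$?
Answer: $\frac{821516}{642184117127} \approx 1.2793 \cdot 10^{-6}$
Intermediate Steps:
$T = -156323533$ ($T = -2 + \left(9119 + 11018\right) \left(919 - 8682\right) = -2 + 20137 \left(-7763\right) = -2 - 156323531 = -156323533$)
$R = -642184117127$ ($R = \left(-22038 + 26147\right) \left(36330 - 156323533\right) = 4109 \left(-156287203\right) = -642184117127$)
$Y{\left(u,H \right)} = 4 H^{3}$ ($Y{\left(u,H \right)} = \left(2 H\right)^{2} H = 4 H^{2} H = 4 H^{3}$)
$\frac{Y{\left(-252,-59 \right)}}{R} = \frac{4 \left(-59\right)^{3}}{-642184117127} = 4 \left(-205379\right) \left(- \frac{1}{642184117127}\right) = \left(-821516\right) \left(- \frac{1}{642184117127}\right) = \frac{821516}{642184117127}$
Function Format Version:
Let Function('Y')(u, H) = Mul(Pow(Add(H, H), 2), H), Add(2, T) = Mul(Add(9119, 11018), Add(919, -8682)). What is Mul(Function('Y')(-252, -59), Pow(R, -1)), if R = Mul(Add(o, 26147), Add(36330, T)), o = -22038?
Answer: Rational(821516, 642184117127) ≈ 1.2793e-6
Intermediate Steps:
T = -156323533 (T = Add(-2, Mul(Add(9119, 11018), Add(919, -8682))) = Add(-2, Mul(20137, -7763)) = Add(-2, -156323531) = -156323533)
R = -642184117127 (R = Mul(Add(-22038, 26147), Add(36330, -156323533)) = Mul(4109, -156287203) = -642184117127)
Function('Y')(u, H) = Mul(4, Pow(H, 3)) (Function('Y')(u, H) = Mul(Pow(Mul(2, H), 2), H) = Mul(Mul(4, Pow(H, 2)), H) = Mul(4, Pow(H, 3)))
Mul(Function('Y')(-252, -59), Pow(R, -1)) = Mul(Mul(4, Pow(-59, 3)), Pow(-642184117127, -1)) = Mul(Mul(4, -205379), Rational(-1, 642184117127)) = Mul(-821516, Rational(-1, 642184117127)) = Rational(821516, 642184117127)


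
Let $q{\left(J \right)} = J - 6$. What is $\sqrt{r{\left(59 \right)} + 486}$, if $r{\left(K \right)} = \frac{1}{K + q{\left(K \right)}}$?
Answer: $\frac{\sqrt{381031}}{28} \approx 22.046$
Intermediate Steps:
$q{\left(J \right)} = -6 + J$ ($q{\left(J \right)} = J - 6 = -6 + J$)
$r{\left(K \right)} = \frac{1}{-6 + 2 K}$ ($r{\left(K \right)} = \frac{1}{K + \left(-6 + K\right)} = \frac{1}{-6 + 2 K}$)
$\sqrt{r{\left(59 \right)} + 486} = \sqrt{\frac{1}{2 \left(-3 + 59\right)} + 486} = \sqrt{\frac{1}{2 \cdot 56} + 486} = \sqrt{\frac{1}{2} \cdot \frac{1}{56} + 486} = \sqrt{\frac{1}{112} + 486} = \sqrt{\frac{54433}{112}} = \frac{\sqrt{381031}}{28}$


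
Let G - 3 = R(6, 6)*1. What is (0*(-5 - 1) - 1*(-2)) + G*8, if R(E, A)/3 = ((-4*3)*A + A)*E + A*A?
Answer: -8614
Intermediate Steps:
R(E, A) = 3*A² - 33*A*E (R(E, A) = 3*(((-4*3)*A + A)*E + A*A) = 3*((-12*A + A)*E + A²) = 3*((-11*A)*E + A²) = 3*(-11*A*E + A²) = 3*(A² - 11*A*E) = 3*A² - 33*A*E)
G = -1077 (G = 3 + (3*6*(6 - 11*6))*1 = 3 + (3*6*(6 - 66))*1 = 3 + (3*6*(-60))*1 = 3 - 1080*1 = 3 - 1080 = -1077)
(0*(-5 - 1) - 1*(-2)) + G*8 = (0*(-5 - 1) - 1*(-2)) - 1077*8 = (0*(-6) + 2) - 8616 = (0 + 2) - 8616 = 2 - 8616 = -8614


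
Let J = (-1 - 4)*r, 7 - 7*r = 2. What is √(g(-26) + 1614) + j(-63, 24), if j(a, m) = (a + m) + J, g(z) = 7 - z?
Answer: -298/7 + 3*√183 ≈ -1.9882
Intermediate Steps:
r = 5/7 (r = 1 - ⅐*2 = 1 - 2/7 = 5/7 ≈ 0.71429)
J = -25/7 (J = (-1 - 4)*(5/7) = -5*5/7 = -25/7 ≈ -3.5714)
j(a, m) = -25/7 + a + m (j(a, m) = (a + m) - 25/7 = -25/7 + a + m)
√(g(-26) + 1614) + j(-63, 24) = √((7 - 1*(-26)) + 1614) + (-25/7 - 63 + 24) = √((7 + 26) + 1614) - 298/7 = √(33 + 1614) - 298/7 = √1647 - 298/7 = 3*√183 - 298/7 = -298/7 + 3*√183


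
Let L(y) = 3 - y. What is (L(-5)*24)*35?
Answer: 6720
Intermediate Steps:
(L(-5)*24)*35 = ((3 - 1*(-5))*24)*35 = ((3 + 5)*24)*35 = (8*24)*35 = 192*35 = 6720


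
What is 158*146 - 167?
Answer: 22901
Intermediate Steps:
158*146 - 167 = 23068 - 167 = 22901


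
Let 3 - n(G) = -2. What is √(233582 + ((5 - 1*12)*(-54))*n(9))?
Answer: 4*√14717 ≈ 485.25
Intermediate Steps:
n(G) = 5 (n(G) = 3 - 1*(-2) = 3 + 2 = 5)
√(233582 + ((5 - 1*12)*(-54))*n(9)) = √(233582 + ((5 - 1*12)*(-54))*5) = √(233582 + ((5 - 12)*(-54))*5) = √(233582 - 7*(-54)*5) = √(233582 + 378*5) = √(233582 + 1890) = √235472 = 4*√14717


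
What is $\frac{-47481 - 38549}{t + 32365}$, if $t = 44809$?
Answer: $- \frac{43015}{38587} \approx -1.1148$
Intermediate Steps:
$\frac{-47481 - 38549}{t + 32365} = \frac{-47481 - 38549}{44809 + 32365} = - \frac{86030}{77174} = \left(-86030\right) \frac{1}{77174} = - \frac{43015}{38587}$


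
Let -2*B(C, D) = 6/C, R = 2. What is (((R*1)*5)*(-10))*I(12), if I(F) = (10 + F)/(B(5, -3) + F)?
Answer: -11000/57 ≈ -192.98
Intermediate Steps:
B(C, D) = -3/C
I(F) = (10 + F)/(-3/5 + F)
(((R*1)*5)*(-10))*I(12) = (((2*1)*5)*(-10))*(5*(10 + 12)/(-3 + 5*12)) = ((2*5)*(-10))*(5*22/(-3 + 60)) = (10*(-10))*(5*22/57) = -500*22/57 = -100*110/57 = -11000/57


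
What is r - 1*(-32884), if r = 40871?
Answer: 73755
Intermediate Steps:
r - 1*(-32884) = 40871 - 1*(-32884) = 40871 + 32884 = 73755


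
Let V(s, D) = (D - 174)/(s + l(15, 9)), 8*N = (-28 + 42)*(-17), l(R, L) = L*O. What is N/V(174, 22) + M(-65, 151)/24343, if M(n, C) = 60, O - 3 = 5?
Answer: 356326731/7400272 ≈ 48.151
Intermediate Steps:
O = 8 (O = 3 + 5 = 8)
l(R, L) = 8*L (l(R, L) = L*8 = 8*L)
N = -119/4 (N = ((-28 + 42)*(-17))/8 = (14*(-17))/8 = (⅛)*(-238) = -119/4 ≈ -29.750)
V(s, D) = (-174 + D)/(72 + s) (V(s, D) = (D - 174)/(s + 8*9) = (-174 + D)/(s + 72) = (-174 + D)/(72 + s))
N/V(174, 22) + M(-65, 151)/24343 = -119*(72 + 174)/(-174 + 22)/4 + 60/24343 = -119/(4*(-152/246)) + 60*(1/24343) = -119/(4*((1/246)*(-152))) + 60/24343 = -119/(4*(-76/123)) + 60/24343 = -119/4*(-123/76) + 60/24343 = 14637/304 + 60/24343 = 356326731/7400272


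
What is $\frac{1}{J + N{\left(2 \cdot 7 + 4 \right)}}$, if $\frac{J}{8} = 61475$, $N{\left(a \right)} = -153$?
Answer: $\frac{1}{491647} \approx 2.034 \cdot 10^{-6}$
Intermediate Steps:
$J = 491800$ ($J = 8 \cdot 61475 = 491800$)
$\frac{1}{J + N{\left(2 \cdot 7 + 4 \right)}} = \frac{1}{491800 - 153} = \frac{1}{491647}$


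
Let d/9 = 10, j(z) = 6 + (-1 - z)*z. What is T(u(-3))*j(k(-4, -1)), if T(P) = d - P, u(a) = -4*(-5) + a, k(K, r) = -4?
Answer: -438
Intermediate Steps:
j(z) = 6 + z*(-1 - z)
u(a) = 20 + a
d = 90 (d = 9*10 = 90)
T(P) = 90 - P
T(u(-3))*j(k(-4, -1)) = (90 - (20 - 3))*(6 - 1*(-4) - 1*(-4)²) = (90 - 1*17)*(6 + 4 - 1*16) = (90 - 17)*(6 + 4 - 16) = 73*(-6) = -438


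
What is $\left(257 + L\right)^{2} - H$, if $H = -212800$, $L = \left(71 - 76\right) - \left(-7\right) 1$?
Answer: $279881$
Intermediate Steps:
$L = 2$ ($L = -5 - -7 = -5 + 7 = 2$)
$\left(257 + L\right)^{2} - H = \left(257 + 2\right)^{2} - -212800 = 259^{2} + 212800 = 67081 + 212800 = 279881$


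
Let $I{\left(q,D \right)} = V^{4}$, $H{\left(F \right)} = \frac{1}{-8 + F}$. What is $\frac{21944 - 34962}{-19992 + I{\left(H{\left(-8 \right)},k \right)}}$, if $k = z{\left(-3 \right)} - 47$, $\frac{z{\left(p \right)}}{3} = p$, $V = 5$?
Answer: $\frac{13018}{19367} \approx 0.67217$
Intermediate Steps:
$z{\left(p \right)} = 3 p$
$k = -56$ ($k = 3 \left(-3\right) - 47 = -9 - 47 = -56$)
$I{\left(q,D \right)} = 625$ ($I{\left(q,D \right)} = 5^{4} = 625$)
$\frac{21944 - 34962}{-19992 + I{\left(H{\left(-8 \right)},k \right)}} = \frac{21944 - 34962}{-19992 + 625} = - \frac{13018}{-19367} = \left(-13018\right) \left(- \frac{1}{19367}\right) = \frac{13018}{19367}$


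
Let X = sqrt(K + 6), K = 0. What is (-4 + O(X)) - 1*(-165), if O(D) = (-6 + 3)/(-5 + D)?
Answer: 3074/19 + 3*sqrt(6)/19 ≈ 162.18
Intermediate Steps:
X = sqrt(6) (X = sqrt(0 + 6) = sqrt(6) ≈ 2.4495)
O(D) = -3/(-5 + D)
(-4 + O(X)) - 1*(-165) = (-4 - 3/(-5 + sqrt(6))) - 1*(-165) = (-4 - 3/(-5 + sqrt(6))) + 165 = 161 - 3/(-5 + sqrt(6))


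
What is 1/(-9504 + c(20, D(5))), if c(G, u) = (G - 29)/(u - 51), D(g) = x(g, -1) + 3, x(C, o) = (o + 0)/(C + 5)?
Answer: -481/4571334 ≈ -0.00010522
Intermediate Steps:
x(C, o) = o/(5 + C)
D(g) = 3 - 1/(5 + g) (D(g) = -1/(5 + g) + 3 = 3 - 1/(5 + g))
c(G, u) = (-29 + G)/(-51 + u)
1/(-9504 + c(20, D(5))) = 1/(-9504 + (-29 + 20)/(-51 + (14 + 3*5)/(5 + 5))) = 1/(-9504 - 9/(-51 + (14 + 15)/10)) = 1/(-9504 - 9/(-51 + (⅒)*29)) = 1/(-9504 - 9/(-51 + 29/10)) = 1/(-9504 - 9/(-481/10)) = 1/(-9504 - 10/481*(-9)) = 1/(-9504 + 90/481) = 1/(-4571334/481) = -481/4571334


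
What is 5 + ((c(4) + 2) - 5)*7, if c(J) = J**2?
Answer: 96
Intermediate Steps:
5 + ((c(4) + 2) - 5)*7 = 5 + ((4**2 + 2) - 5)*7 = 5 + ((16 + 2) - 5)*7 = 5 + (18 - 5)*7 = 5 + 13*7 = 5 + 91 = 96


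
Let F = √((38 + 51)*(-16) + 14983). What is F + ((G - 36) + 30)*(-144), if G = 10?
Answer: -576 + √13559 ≈ -459.56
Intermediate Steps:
F = √13559 (F = √(89*(-16) + 14983) = √(-1424 + 14983) = √13559 ≈ 116.44)
F + ((G - 36) + 30)*(-144) = √13559 + ((10 - 36) + 30)*(-144) = √13559 + (-26 + 30)*(-144) = √13559 + 4*(-144) = √13559 - 576 = -576 + √13559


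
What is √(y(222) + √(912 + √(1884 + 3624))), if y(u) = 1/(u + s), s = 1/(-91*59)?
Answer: √(6399402373 + 1420666134889*√6*√(152 + 3*√17))/1191917 ≈ 5.6043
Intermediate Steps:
s = -1/5369 (s = -1/91*1/59 = -1/5369 ≈ -0.00018625)
y(u) = 1/(-1/5369 + u) (y(u) = 1/(u - 1/5369) = 1/(-1/5369 + u))
√(y(222) + √(912 + √(1884 + 3624))) = √(5369/(-1 + 5369*222) + √(912 + √(1884 + 3624))) = √(5369/(-1 + 1191918) + √(912 + √5508)) = √(5369/1191917 + √(912 + 18*√17))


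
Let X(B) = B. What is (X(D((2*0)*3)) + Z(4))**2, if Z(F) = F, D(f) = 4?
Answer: 64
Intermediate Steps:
(X(D((2*0)*3)) + Z(4))**2 = (4 + 4)**2 = 8**2 = 64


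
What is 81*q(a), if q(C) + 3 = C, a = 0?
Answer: -243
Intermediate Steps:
q(C) = -3 + C
81*q(a) = 81*(-3 + 0) = 81*(-3) = -243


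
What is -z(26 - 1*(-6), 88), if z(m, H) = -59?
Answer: 59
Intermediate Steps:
-z(26 - 1*(-6), 88) = -1*(-59) = 59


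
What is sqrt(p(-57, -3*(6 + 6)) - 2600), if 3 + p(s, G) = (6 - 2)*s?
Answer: I*sqrt(2831) ≈ 53.207*I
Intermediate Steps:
p(s, G) = -3 + 4*s (p(s, G) = -3 + (6 - 2)*s = -3 + 4*s)
sqrt(p(-57, -3*(6 + 6)) - 2600) = sqrt((-3 + 4*(-57)) - 2600) = sqrt((-3 - 228) - 2600) = sqrt(-231 - 2600) = sqrt(-2831) = I*sqrt(2831)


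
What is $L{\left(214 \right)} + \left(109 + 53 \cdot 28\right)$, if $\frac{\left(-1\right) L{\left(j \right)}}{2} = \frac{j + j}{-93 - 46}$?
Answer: $\frac{222283}{139} \approx 1599.2$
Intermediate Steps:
$L{\left(j \right)} = \frac{4 j}{139}$ ($L{\left(j \right)} = - 2 \frac{j + j}{-93 - 46} = - 2 \frac{2 j}{-139} = - 2 \cdot 2 j \left(- \frac{1}{139}\right) = - 2 \left(- \frac{2 j}{139}\right) = \frac{4 j}{139}$)
$L{\left(214 \right)} + \left(109 + 53 \cdot 28\right) = \frac{4}{139} \cdot 214 + \left(109 + 53 \cdot 28\right) = \frac{856}{139} + \left(109 + 1484\right) = \frac{856}{139} + 1593 = \frac{222283}{139}$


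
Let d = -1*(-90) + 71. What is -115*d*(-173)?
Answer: 3203095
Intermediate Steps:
d = 161 (d = 90 + 71 = 161)
-115*d*(-173) = -115*161*(-173) = -18515*(-173) = 3203095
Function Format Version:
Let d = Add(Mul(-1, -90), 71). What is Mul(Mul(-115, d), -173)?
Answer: 3203095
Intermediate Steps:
d = 161 (d = Add(90, 71) = 161)
Mul(Mul(-115, d), -173) = Mul(Mul(-115, 161), -173) = Mul(-18515, -173) = 3203095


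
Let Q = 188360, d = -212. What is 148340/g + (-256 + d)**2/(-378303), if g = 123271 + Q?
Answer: -4045733708/39296980731 ≈ -0.10295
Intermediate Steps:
g = 311631 (g = 123271 + 188360 = 311631)
148340/g + (-256 + d)**2/(-378303) = 148340/311631 + (-256 - 212)**2/(-378303) = 148340*(1/311631) + (-468)**2*(-1/378303) = 148340/311631 + 219024*(-1/378303) = 148340/311631 - 73008/126101 = -4045733708/39296980731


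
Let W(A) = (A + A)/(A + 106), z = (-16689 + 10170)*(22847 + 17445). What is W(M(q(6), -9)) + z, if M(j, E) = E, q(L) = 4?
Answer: -25478364174/97 ≈ -2.6266e+8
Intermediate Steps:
z = -262663548 (z = -6519*40292 = -262663548)
W(A) = 2*A/(106 + A) (W(A) = (2*A)/(106 + A) = 2*A/(106 + A))
W(M(q(6), -9)) + z = 2*(-9)/(106 - 9) - 262663548 = 2*(-9)/97 - 262663548 = 2*(-9)*(1/97) - 262663548 = -18/97 - 262663548 = -25478364174/97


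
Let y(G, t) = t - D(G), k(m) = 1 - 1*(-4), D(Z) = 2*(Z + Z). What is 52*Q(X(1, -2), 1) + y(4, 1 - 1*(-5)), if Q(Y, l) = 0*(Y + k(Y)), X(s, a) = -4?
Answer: -10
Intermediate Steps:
D(Z) = 4*Z (D(Z) = 2*(2*Z) = 4*Z)
k(m) = 5 (k(m) = 1 + 4 = 5)
Q(Y, l) = 0 (Q(Y, l) = 0*(Y + 5) = 0*(5 + Y) = 0)
y(G, t) = t - 4*G
52*Q(X(1, -2), 1) + y(4, 1 - 1*(-5)) = 52*0 + ((1 - 1*(-5)) - 4*4) = 0 + ((1 + 5) - 16) = 0 + (6 - 16) = 0 - 10 = -10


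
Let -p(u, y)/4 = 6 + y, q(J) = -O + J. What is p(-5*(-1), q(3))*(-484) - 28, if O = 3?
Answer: 11588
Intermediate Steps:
q(J) = -3 + J (q(J) = -1*3 + J = -3 + J)
p(u, y) = -24 - 4*y (p(u, y) = -4*(6 + y) = -24 - 4*y)
p(-5*(-1), q(3))*(-484) - 28 = (-24 - 4*(-3 + 3))*(-484) - 28 = (-24 - 4*0)*(-484) - 28 = (-24 + 0)*(-484) - 28 = -24*(-484) - 28 = 11616 - 28 = 11588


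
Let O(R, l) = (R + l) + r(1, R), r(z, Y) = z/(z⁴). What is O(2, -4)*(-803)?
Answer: 803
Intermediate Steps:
r(z, Y) = z⁻³ (r(z, Y) = z/z⁴ = z⁻³)
O(R, l) = 1 + R + l (O(R, l) = (R + l) + 1⁻³ = (R + l) + 1 = 1 + R + l)
O(2, -4)*(-803) = (1 + 2 - 4)*(-803) = -1*(-803) = 803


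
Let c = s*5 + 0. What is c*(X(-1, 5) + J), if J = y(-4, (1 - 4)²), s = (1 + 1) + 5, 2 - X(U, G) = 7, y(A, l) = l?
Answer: 140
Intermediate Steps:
X(U, G) = -5 (X(U, G) = 2 - 1*7 = 2 - 7 = -5)
s = 7 (s = 2 + 5 = 7)
c = 35 (c = 7*5 + 0 = 35 + 0 = 35)
J = 9 (J = (1 - 4)² = (-3)² = 9)
c*(X(-1, 5) + J) = 35*(-5 + 9) = 35*4 = 140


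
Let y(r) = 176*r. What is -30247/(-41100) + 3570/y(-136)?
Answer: 4244597/7233600 ≈ 0.58679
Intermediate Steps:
-30247/(-41100) + 3570/y(-136) = -30247/(-41100) + 3570/((176*(-136))) = -30247*(-1/41100) + 3570/(-23936) = 30247/41100 + 3570*(-1/23936) = 30247/41100 - 105/704 = 4244597/7233600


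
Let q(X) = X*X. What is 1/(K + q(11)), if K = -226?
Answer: -1/105 ≈ -0.0095238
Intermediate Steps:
q(X) = X²
1/(K + q(11)) = 1/(-226 + 11²) = 1/(-226 + 121) = 1/(-105) = -1/105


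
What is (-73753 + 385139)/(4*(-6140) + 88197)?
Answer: 311386/63637 ≈ 4.8932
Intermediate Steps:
(-73753 + 385139)/(4*(-6140) + 88197) = 311386/(-24560 + 88197) = 311386/63637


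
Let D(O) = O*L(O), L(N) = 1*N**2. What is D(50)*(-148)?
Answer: -18500000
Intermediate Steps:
L(N) = N**2
D(O) = O**3 (D(O) = O*O**2 = O**3)
D(50)*(-148) = 50**3*(-148) = 125000*(-148) = -18500000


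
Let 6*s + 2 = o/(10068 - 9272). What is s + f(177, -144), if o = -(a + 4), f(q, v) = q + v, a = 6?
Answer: 26001/796 ≈ 32.665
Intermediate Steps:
o = -10 (o = -(6 + 4) = -1*10 = -10)
s = -267/796 (s = -1/3 + (-10/(10068 - 9272))/6 = -1/3 + (-10/796)/6 = -1/3 + ((1/796)*(-10))/6 = -1/3 + (1/6)*(-5/398) = -1/3 - 5/2388 = -267/796 ≈ -0.33543)
s + f(177, -144) = -267/796 + (177 - 144) = -267/796 + 33 = 26001/796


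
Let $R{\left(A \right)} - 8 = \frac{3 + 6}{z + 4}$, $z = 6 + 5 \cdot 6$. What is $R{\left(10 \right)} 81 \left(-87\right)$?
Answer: $- \frac{2318463}{40} \approx -57962.0$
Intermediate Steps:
$z = 36$ ($z = 6 + 30 = 36$)
$R{\left(A \right)} = \frac{329}{40}$ ($R{\left(A \right)} = 8 + \frac{3 + 6}{36 + 4} = 8 + \frac{9}{40} = \frac{329}{40}$)
$R{\left(10 \right)} 81 \left(-87\right) = \frac{329}{40} \cdot 81 \left(-87\right) = \frac{26649}{40} \left(-87\right) = - \frac{2318463}{40}$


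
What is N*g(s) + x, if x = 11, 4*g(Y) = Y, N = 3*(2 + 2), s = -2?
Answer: 5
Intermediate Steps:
N = 12 (N = 3*4 = 12)
g(Y) = Y/4
N*g(s) + x = 12*((1/4)*(-2)) + 11 = 12*(-1/2) + 11 = -6 + 11 = 5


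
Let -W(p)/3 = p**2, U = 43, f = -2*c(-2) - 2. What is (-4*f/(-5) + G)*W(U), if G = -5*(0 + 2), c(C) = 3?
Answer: 454854/5 ≈ 90971.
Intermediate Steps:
G = -10 (G = -5*2 = -10)
f = -8 (f = -2*3 - 2 = -6 - 2 = -8)
W(p) = -3*p**2
(-4*f/(-5) + G)*W(U) = (-(-32)/(-5) - 10)*(-3*43**2) = (-(-32)*(-1)/5 - 10)*(-3*1849) = (-4*8/5 - 10)*(-5547) = (-32/5 - 10)*(-5547) = -82/5*(-5547) = 454854/5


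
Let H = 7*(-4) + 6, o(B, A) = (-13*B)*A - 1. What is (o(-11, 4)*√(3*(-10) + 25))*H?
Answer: -12562*I*√5 ≈ -28090.0*I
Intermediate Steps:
o(B, A) = -1 - 13*A*B (o(B, A) = -13*A*B - 1 = -1 - 13*A*B)
H = -22 (H = -28 + 6 = -22)
(o(-11, 4)*√(3*(-10) + 25))*H = ((-1 - 13*4*(-11))*√(3*(-10) + 25))*(-22) = ((-1 + 572)*√(-30 + 25))*(-22) = (571*√(-5))*(-22) = (571*(I*√5))*(-22) = (571*I*√5)*(-22) = -12562*I*√5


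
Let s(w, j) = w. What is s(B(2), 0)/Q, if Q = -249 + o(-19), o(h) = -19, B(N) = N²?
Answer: -1/67 ≈ -0.014925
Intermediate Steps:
Q = -268 (Q = -249 - 19 = -268)
s(B(2), 0)/Q = 2²/(-268) = 4*(-1/268) = -1/67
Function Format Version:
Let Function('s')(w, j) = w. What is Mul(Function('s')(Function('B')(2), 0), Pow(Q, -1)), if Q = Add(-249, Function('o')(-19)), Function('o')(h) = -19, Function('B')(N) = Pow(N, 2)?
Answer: Rational(-1, 67) ≈ -0.014925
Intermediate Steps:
Q = -268 (Q = Add(-249, -19) = -268)
Mul(Function('s')(Function('B')(2), 0), Pow(Q, -1)) = Mul(Pow(2, 2), Pow(-268, -1)) = Mul(4, Rational(-1, 268)) = Rational(-1, 67)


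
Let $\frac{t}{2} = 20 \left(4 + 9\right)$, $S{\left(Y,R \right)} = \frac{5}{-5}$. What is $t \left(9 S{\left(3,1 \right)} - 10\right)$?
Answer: $-9880$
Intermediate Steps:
$S{\left(Y,R \right)} = -1$ ($S{\left(Y,R \right)} = 5 \left(- \frac{1}{5}\right) = -1$)
$t = 520$ ($t = 2 \cdot 20 \left(4 + 9\right) = 2 \cdot 20 \cdot 13 = 2 \cdot 260 = 520$)
$t \left(9 S{\left(3,1 \right)} - 10\right) = 520 \left(9 \left(-1\right) - 10\right) = 520 \left(-9 - 10\right) = 520 \left(-19\right) = -9880$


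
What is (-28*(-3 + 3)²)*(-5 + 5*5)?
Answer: 0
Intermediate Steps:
(-28*(-3 + 3)²)*(-5 + 5*5) = (-28*0²)*(-5 + 25) = -28*0*20 = 0*20 = 0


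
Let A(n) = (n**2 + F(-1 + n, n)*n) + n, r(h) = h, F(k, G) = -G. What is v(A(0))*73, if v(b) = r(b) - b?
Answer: 0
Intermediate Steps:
A(n) = n (A(n) = (n**2 + (-n)*n) + n = (n**2 - n**2) + n = 0 + n = n)
v(b) = 0 (v(b) = b - b = 0)
v(A(0))*73 = 0*73 = 0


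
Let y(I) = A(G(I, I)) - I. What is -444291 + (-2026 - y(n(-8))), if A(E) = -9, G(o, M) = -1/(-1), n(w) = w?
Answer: -446316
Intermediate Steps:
G(o, M) = 1 (G(o, M) = -1*(-1) = 1)
y(I) = -9 - I
-444291 + (-2026 - y(n(-8))) = -444291 + (-2026 - (-9 - 1*(-8))) = -444291 + (-2026 - (-9 + 8)) = -444291 + (-2026 - 1*(-1)) = -444291 + (-2026 + 1) = -444291 - 2025 = -446316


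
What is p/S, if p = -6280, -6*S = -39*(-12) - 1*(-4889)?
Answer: 37680/5357 ≈ 7.0338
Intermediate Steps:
S = -5357/6 (S = -(-39*(-12) - 1*(-4889))/6 = -(468 + 4889)/6 = -⅙*5357 = -5357/6 ≈ -892.83)
p/S = -6280/(-5357/6) = -6280*(-6/5357) = 37680/5357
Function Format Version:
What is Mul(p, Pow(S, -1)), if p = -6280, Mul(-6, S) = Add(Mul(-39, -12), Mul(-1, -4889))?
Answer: Rational(37680, 5357) ≈ 7.0338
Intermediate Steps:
S = Rational(-5357, 6) (S = Mul(Rational(-1, 6), Add(Mul(-39, -12), Mul(-1, -4889))) = Mul(Rational(-1, 6), Add(468, 4889)) = Mul(Rational(-1, 6), 5357) = Rational(-5357, 6) ≈ -892.83)
Mul(p, Pow(S, -1)) = Mul(-6280, Pow(Rational(-5357, 6), -1)) = Mul(-6280, Rational(-6, 5357)) = Rational(37680, 5357)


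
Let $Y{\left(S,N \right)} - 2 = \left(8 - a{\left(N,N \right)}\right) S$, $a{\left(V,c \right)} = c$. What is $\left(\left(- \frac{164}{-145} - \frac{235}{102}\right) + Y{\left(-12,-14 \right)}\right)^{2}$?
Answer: $\frac{15150209474929}{218744100} \approx 69260.0$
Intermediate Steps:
$Y{\left(S,N \right)} = 2 + S \left(8 - N\right)$ ($Y{\left(S,N \right)} = 2 + \left(8 - N\right) S = 2 + S \left(8 - N\right)$)
$\left(\left(- \frac{164}{-145} - \frac{235}{102}\right) + Y{\left(-12,-14 \right)}\right)^{2} = \left(\left(- \frac{164}{-145} - \frac{235}{102}\right) + \left(2 + 8 \left(-12\right) - \left(-14\right) \left(-12\right)\right)\right)^{2} = \left(\left(\left(-164\right) \left(- \frac{1}{145}\right) - \frac{235}{102}\right) - 262\right)^{2} = \left(\left(\frac{164}{145} - \frac{235}{102}\right) - 262\right)^{2} = \left(- \frac{17347}{14790} - 262\right)^{2} = \left(- \frac{3892327}{14790}\right)^{2} = \frac{15150209474929}{218744100}$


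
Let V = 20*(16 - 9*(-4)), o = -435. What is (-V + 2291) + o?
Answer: 816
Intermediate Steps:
V = 1040 (V = 20*(16 + 36) = 20*52 = 1040)
(-V + 2291) + o = (-1*1040 + 2291) - 435 = (-1040 + 2291) - 435 = 1251 - 435 = 816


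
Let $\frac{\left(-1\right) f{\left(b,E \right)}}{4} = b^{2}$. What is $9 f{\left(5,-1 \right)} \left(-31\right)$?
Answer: $27900$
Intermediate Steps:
$f{\left(b,E \right)} = - 4 b^{2}$
$9 f{\left(5,-1 \right)} \left(-31\right) = 9 \left(- 4 \cdot 5^{2}\right) \left(-31\right) = 9 \left(\left(-4\right) 25\right) \left(-31\right) = 9 \left(-100\right) \left(-31\right) = \left(-900\right) \left(-31\right) = 27900$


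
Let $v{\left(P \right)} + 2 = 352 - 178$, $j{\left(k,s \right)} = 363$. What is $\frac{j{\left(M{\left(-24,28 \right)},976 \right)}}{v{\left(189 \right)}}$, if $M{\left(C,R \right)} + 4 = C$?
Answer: $\frac{363}{172} \approx 2.1105$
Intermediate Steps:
$M{\left(C,R \right)} = -4 + C$
$v{\left(P \right)} = 172$ ($v{\left(P \right)} = -2 + \left(352 - 178\right) = -2 + 174 = 172$)
$\frac{j{\left(M{\left(-24,28 \right)},976 \right)}}{v{\left(189 \right)}} = \frac{363}{172}$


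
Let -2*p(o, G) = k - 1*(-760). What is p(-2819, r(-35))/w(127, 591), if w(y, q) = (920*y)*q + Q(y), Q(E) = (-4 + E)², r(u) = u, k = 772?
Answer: -766/69067569 ≈ -1.1091e-5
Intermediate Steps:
p(o, G) = -766 (p(o, G) = -(772 - 1*(-760))/2 = -(772 + 760)/2 = -½*1532 = -766)
w(y, q) = (-4 + y)² + 920*q*y (w(y, q) = (920*y)*q + (-4 + y)² = 920*q*y + (-4 + y)² = (-4 + y)² + 920*q*y)
p(-2819, r(-35))/w(127, 591) = -766/((-4 + 127)² + 920*591*127) = -766/(123² + 69052440) = -766/(15129 + 69052440) = -766/69067569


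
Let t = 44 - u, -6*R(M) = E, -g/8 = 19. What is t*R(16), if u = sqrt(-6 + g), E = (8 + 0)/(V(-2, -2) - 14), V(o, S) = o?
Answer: 11/3 - I*sqrt(158)/12 ≈ 3.6667 - 1.0475*I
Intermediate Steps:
g = -152 (g = -8*19 = -152)
E = -1/2 (E = (8 + 0)/(-2 - 14) = 8/(-16) = 8*(-1/16) = -1/2 ≈ -0.50000)
u = I*sqrt(158) (u = sqrt(-6 - 152) = sqrt(-158) = I*sqrt(158) ≈ 12.57*I)
R(M) = 1/12 (R(M) = -1/6*(-1/2) = 1/12)
t = 44 - I*sqrt(158) ≈ 44.0 - 12.57*I
t*R(16) = (44 - I*sqrt(158))*(1/12) = 11/3 - I*sqrt(158)/12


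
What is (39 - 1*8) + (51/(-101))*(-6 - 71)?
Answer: 7058/101 ≈ 69.881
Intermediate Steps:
(39 - 1*8) + (51/(-101))*(-6 - 71) = (39 - 8) + (51*(-1/101))*(-77) = 31 - 51/101*(-77) = 31 + 3927/101 = 7058/101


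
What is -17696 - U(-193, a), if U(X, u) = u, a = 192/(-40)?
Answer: -88456/5 ≈ -17691.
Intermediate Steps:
a = -24/5 (a = 192*(-1/40) = -24/5 ≈ -4.8000)
-17696 - U(-193, a) = -17696 - 1*(-24/5) = -17696 + 24/5 = -88456/5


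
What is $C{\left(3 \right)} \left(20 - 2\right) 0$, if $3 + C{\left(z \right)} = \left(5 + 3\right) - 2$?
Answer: $0$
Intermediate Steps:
$C{\left(z \right)} = 3$ ($C{\left(z \right)} = -3 + \left(\left(5 + 3\right) - 2\right) = -3 + \left(8 - 2\right) = -3 + 6 = 3$)
$C{\left(3 \right)} \left(20 - 2\right) 0 = 3 \left(20 - 2\right) 0 = 3 \cdot 18 \cdot 0 = 54 \cdot 0 = 0$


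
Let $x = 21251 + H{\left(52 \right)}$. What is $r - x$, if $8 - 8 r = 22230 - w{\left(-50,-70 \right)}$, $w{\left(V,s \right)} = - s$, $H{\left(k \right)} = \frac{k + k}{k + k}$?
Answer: $-24021$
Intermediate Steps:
$H{\left(k \right)} = 1$ ($H{\left(k \right)} = \frac{2 k}{2 k} = 2 k \frac{1}{2 k} = 1$)
$r = -2769$ ($r = 1 - \frac{22230 - \left(-1\right) \left(-70\right)}{8} = 1 - \frac{22230 - 70}{8} = 1 - 2770 = -2769$)
$x = 21252$ ($x = 21251 + 1 = 21252$)
$r - x = -2769 - 21252 = -24021$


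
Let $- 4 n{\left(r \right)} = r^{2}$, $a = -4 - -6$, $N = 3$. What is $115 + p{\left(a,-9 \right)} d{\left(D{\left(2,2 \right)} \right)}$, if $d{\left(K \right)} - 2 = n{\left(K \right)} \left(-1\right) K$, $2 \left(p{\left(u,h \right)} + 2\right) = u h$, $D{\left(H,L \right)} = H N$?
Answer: $-501$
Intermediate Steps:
$D{\left(H,L \right)} = 3 H$ ($D{\left(H,L \right)} = H 3 = 3 H$)
$a = 2$ ($a = -4 + 6 = 2$)
$p{\left(u,h \right)} = -2 + \frac{h u}{2}$ ($p{\left(u,h \right)} = -2 + \frac{u h}{2} = -2 + \frac{h u}{2}$)
$n{\left(r \right)} = - \frac{r^{2}}{4}$
$d{\left(K \right)} = 2 + \frac{K^{3}}{4}$ ($d{\left(K \right)} = 2 + - \frac{K^{2}}{4} \left(-1\right) K = 2 + \frac{K^{2}}{4} K = 2 + \frac{K^{3}}{4}$)
$115 + p{\left(a,-9 \right)} d{\left(D{\left(2,2 \right)} \right)} = 115 + \left(-2 + \frac{1}{2} \left(-9\right) 2\right) \left(2 + \frac{\left(3 \cdot 2\right)^{3}}{4}\right) = 115 + \left(-2 - 9\right) \left(2 + \frac{6^{3}}{4}\right) = 115 - 11 \left(2 + \frac{1}{4} \cdot 216\right) = 115 - 11 \left(2 + 54\right) = 115 - 616 = -501$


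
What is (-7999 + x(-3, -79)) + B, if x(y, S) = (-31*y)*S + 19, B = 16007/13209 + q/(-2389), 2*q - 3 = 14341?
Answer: -483719919652/31556301 ≈ -15329.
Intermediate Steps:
q = 7172 (q = 3/2 + (1/2)*14341 = 3/2 + 14341/2 = 7172)
B = -56494225/31556301 (B = 16007/13209 + 7172/(-2389) = 16007*(1/13209) + 7172*(-1/2389) = 16007/13209 - 7172/2389 = -56494225/31556301 ≈ -1.7903)
x(y, S) = 19 - 31*S*y (x(y, S) = -31*S*y + 19 = 19 - 31*S*y)
(-7999 + x(-3, -79)) + B = (-7999 + (19 - 31*(-79)*(-3))) - 56494225/31556301 = (-7999 + (19 - 7347)) - 56494225/31556301 = (-7999 - 7328) - 56494225/31556301 = -15327 - 56494225/31556301 = -483719919652/31556301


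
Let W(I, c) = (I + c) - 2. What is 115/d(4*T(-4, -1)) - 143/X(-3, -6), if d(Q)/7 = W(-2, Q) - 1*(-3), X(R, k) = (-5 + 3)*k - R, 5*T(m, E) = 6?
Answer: -10394/1995 ≈ -5.2100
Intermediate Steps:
T(m, E) = 6/5 (T(m, E) = (⅕)*6 = 6/5)
W(I, c) = -2 + I + c
X(R, k) = -R - 2*k (X(R, k) = -2*k - R = -R - 2*k)
d(Q) = -7 + 7*Q (d(Q) = 7*((-2 - 2 + Q) - 1*(-3)) = 7*((-4 + Q) + 3) = 7*(-1 + Q) = -7 + 7*Q)
115/d(4*T(-4, -1)) - 143/X(-3, -6) = 115/(-7 + 7*(4*(6/5))) - 143/(-1*(-3) - 2*(-6)) = 115/(-7 + 7*(24/5)) - 143/(3 + 12) = 115/(-7 + 168/5) - 143/15 = 115/(133/5) - 143*1/15 = 115*(5/133) - 143/15 = 575/133 - 143/15 = -10394/1995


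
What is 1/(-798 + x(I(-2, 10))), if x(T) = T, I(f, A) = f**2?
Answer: -1/794 ≈ -0.0012594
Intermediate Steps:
1/(-798 + x(I(-2, 10))) = 1/(-798 + (-2)**2) = 1/(-798 + 4) = 1/(-794) = -1/794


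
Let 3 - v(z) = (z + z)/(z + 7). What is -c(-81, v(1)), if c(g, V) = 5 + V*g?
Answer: 871/4 ≈ 217.75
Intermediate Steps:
v(z) = 3 - 2*z/(7 + z) (v(z) = 3 - (z + z)/(z + 7) = 3 - 2*z/(7 + z))
-c(-81, v(1)) = -(5 + ((21 + 1)/(7 + 1))*(-81)) = -(5 + (22/8)*(-81)) = -(5 + ((1/8)*22)*(-81)) = -(5 + (11/4)*(-81)) = -(5 - 891/4) = -1*(-871/4) = 871/4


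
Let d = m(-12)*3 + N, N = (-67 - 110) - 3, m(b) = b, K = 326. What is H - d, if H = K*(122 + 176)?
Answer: 97364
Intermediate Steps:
H = 97148 (H = 326*(122 + 176) = 326*298 = 97148)
N = -180 (N = -177 - 3 = -180)
d = -216 (d = -12*3 - 180 = -36 - 180 = -216)
H - d = 97148 - 1*(-216) = 97148 + 216 = 97364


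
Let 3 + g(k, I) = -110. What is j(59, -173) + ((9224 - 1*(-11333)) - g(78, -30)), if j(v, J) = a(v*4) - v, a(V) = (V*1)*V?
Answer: 76307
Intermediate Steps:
g(k, I) = -113 (g(k, I) = -3 - 110 = -113)
a(V) = V**2 (a(V) = V*V = V**2)
j(v, J) = -v + 16*v**2 (j(v, J) = (v*4)**2 - v = (4*v)**2 - v = 16*v**2 - v = -v + 16*v**2)
j(59, -173) + ((9224 - 1*(-11333)) - g(78, -30)) = 59*(-1 + 16*59) + ((9224 - 1*(-11333)) - 1*(-113)) = 59*(-1 + 944) + ((9224 + 11333) + 113) = 59*943 + (20557 + 113) = 55637 + 20670 = 76307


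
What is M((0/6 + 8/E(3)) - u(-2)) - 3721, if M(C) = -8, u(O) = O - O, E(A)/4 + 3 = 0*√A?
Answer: -3729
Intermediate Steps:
E(A) = -12 (E(A) = -12 + 4*(0*√A) = -12 + 4*0 = -12 + 0 = -12)
u(O) = 0
M((0/6 + 8/E(3)) - u(-2)) - 3721 = -8 - 3721 = -3729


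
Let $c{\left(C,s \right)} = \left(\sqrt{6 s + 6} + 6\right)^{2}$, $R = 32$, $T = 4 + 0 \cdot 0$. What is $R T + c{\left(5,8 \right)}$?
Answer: $218 + 36 \sqrt{6} \approx 306.18$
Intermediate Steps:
$T = 4$ ($T = 4 + 0 = 4$)
$c{\left(C,s \right)} = \left(6 + \sqrt{6 + 6 s}\right)^{2}$ ($c{\left(C,s \right)} = \left(\sqrt{6 + 6 s} + 6\right)^{2} = \left(6 + \sqrt{6 + 6 s}\right)^{2}$)
$R T + c{\left(5,8 \right)} = 32 \cdot 4 + \left(6 + \sqrt{6} \sqrt{1 + 8}\right)^{2} = 128 + \left(6 + \sqrt{6} \sqrt{9}\right)^{2} = 128 + \left(6 + \sqrt{6} \cdot 3\right)^{2} = 128 + \left(6 + 3 \sqrt{6}\right)^{2}$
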